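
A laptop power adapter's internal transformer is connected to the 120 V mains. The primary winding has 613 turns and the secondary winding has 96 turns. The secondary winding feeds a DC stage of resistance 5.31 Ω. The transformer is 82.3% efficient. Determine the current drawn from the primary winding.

V_s = 120 × 96/613 = 18.793 V.
I_s = V_s/R = 18.793/5.31 = 3.5391 A.
P_out = V_s I_s = 18.793 × 3.5391 = 66.510 W.
P_in = P_out/η = 66.510/0.823 = 80.815 W.
I_p = P_in/V_p = 80.815/120 = 0.673 A.

I_p ≈ 0.673 A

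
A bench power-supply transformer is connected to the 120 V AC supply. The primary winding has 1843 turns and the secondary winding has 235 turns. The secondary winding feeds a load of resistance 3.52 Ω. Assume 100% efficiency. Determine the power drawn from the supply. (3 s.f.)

P ≈ 66.5 W

V_s = V_p × N_s/N_p = 120 × 235/1843 = 15.301 V.
I_s = V_s/R = 15.301/3.52 = 4.3469 A.
I_p = I_s × N_s/N_p = 4.3469 × 235/1843 = 0.55427 A.
P = V_p I_p = 120 × 0.55427 = 66.5 W.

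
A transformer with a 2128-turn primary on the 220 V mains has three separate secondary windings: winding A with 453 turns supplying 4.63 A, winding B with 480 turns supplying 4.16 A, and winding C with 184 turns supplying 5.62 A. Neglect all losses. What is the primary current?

I_p ≈ 2.41 A

V_A = 220 × 453/2128 = 46.833 V; V_B = 220 × 480/2128 = 49.624 V; V_C = 220 × 184/2128 = 19.023 V.
P_out = V_A I_A + V_B I_B + V_C I_C = 46.833×4.63 + 49.624×4.16 + 19.023×5.62 = 216.84 + 206.44 + 106.91 = 530.18 W.
Ideal ⇒ P_in = P_out, so I_p = P_out/V_p = 530.18/220 = 2.41 A.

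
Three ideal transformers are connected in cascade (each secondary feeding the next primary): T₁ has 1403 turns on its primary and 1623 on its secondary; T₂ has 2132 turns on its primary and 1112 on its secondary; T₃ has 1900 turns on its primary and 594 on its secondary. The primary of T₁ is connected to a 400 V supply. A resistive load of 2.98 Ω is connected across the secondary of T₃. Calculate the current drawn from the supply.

After T₁: V = 400.00 × 1623/1403 = 462.72 V.
After T₂: V = 462.72 × 1112/2132 = 241.35 V.
After T₃: V = 241.35 × 594/1900 = 75.452 V.
I_load = 75.452/2.98 = 25.319 A, so P_out = 75.452 × 25.319 = 1910.4 W.
All ideal ⇒ P_in = P_out, so I_supply = 1910.4/400 = 4.78 A.

I_supply ≈ 4.78 A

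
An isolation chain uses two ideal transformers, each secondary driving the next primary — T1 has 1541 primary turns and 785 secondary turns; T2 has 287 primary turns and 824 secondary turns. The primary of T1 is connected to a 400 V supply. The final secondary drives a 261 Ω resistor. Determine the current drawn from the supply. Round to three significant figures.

Secondary of T1: V = 400.00 × 785/1541 = 203.76 V.
Secondary of T2: V = 203.76 × 824/287 = 585.02 V.
I_load = 585.02/261 = 2.2415 A, so P_out = 585.02 × 2.2415 = 1311.3 W.
All ideal ⇒ P_in = P_out, so I_supply = 1311.3/400 = 3.28 A.

I_supply ≈ 3.28 A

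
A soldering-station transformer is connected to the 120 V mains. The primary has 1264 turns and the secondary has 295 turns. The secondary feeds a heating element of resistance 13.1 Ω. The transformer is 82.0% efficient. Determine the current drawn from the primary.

I_p ≈ 0.608 A

V_s = 120 × 295/1264 = 28.006 V.
I_s = V_s/R = 28.006/13.1 = 2.1379 A.
P_out = V_s I_s = 28.006 × 2.1379 = 59.874 W.
P_in = P_out/η = 59.874/0.820 = 73.018 W.
I_p = P_in/V_p = 73.018/120 = 0.608 A.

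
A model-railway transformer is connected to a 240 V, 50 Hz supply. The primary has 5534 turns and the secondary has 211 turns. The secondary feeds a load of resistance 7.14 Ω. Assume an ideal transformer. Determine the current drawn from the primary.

V_s = V_p × N_s/N_p = 240 × 211/5534 = 9.1507 V.
I_s = V_s/R = 9.1507/7.14 = 1.2816 A.
For an ideal transformer I_p N_p = I_s N_s, so I_p = 1.2816 × 211/5534 = 0.0489 A.

I_p ≈ 0.0489 A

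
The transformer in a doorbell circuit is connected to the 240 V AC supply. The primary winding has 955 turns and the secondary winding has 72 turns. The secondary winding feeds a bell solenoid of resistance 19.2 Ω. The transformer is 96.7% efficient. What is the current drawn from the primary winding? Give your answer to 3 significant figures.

V_s = 240 × 72/955 = 18.094 V.
I_s = V_s/R = 18.094/19.2 = 0.94241 A.
P_out = V_s I_s = 18.094 × 0.94241 = 17.052 W.
P_in = P_out/η = 17.052/0.967 = 17.634 W.
I_p = P_in/V_p = 17.634/240 = 0.0735 A.

I_p ≈ 0.0735 A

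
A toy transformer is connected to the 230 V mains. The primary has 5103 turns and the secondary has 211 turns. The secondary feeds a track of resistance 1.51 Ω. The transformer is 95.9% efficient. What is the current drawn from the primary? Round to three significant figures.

V_s = 230 × 211/5103 = 9.5101 V.
I_s = V_s/R = 9.5101/1.51 = 6.2981 A.
P_out = V_s I_s = 9.5101 × 6.2981 = 59.895 W.
P_in = P_out/η = 59.895/0.959 = 62.456 W.
I_p = P_in/V_p = 62.456/230 = 0.272 A.

I_p ≈ 0.272 A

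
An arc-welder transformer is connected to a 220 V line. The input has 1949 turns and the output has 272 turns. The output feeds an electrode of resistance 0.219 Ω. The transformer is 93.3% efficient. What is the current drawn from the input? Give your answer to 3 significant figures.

I_in ≈ 21.0 A

V_out = 220 × 272/1949 = 30.703 V.
I_out = V_out/R = 30.703/0.219 = 140.20 A.
P_out = V_out I_out = 30.703 × 140.20 = 4304.4 W.
P_in = P_out/η = 4304.4/0.933 = 4613.5 W.
I_in = P_in/V_in = 4613.5/220 = 21.0 A.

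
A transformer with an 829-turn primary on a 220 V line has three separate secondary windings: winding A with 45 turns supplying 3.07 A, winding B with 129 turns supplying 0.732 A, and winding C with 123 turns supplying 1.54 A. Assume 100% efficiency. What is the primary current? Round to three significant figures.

V_A = 220 × 45/829 = 11.942 V; V_B = 220 × 129/829 = 34.234 V; V_C = 220 × 123/829 = 32.642 V.
P_out = V_A I_A + V_B I_B + V_C I_C = 11.942×3.07 + 34.234×0.732 + 32.642×1.54 = 36.662 + 25.059 + 50.268 = 111.99 W.
Ideal ⇒ P_in = P_out, so I_p = P_out/V_p = 111.99/220 = 0.509 A.

I_p ≈ 0.509 A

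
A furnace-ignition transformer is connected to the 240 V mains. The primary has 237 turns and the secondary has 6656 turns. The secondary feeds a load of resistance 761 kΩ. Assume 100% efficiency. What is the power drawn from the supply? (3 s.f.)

V_s = V_p × N_s/N_p = 240 × 6656/237 = 6740.3 V.
I_s = V_s/R = 6740.3/761000 = 0.0088571 A.
I_p = I_s × N_s/N_p = 0.0088571 × 6656/237 = 0.24875 A.
P = V_p I_p = 240 × 0.24875 = 59.7 W.

P ≈ 59.7 W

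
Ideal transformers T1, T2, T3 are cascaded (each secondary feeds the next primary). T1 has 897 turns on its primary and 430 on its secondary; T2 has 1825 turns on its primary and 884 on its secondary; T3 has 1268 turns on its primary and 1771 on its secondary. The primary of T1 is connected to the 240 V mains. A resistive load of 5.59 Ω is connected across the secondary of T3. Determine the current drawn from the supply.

Secondary of T1: V = 240.00 × 430/897 = 115.05 V.
Secondary of T2: V = 115.05 × 884/1825 = 55.728 V.
Secondary of T3: V = 55.728 × 1771/1268 = 77.835 V.
I_load = 77.835/5.59 = 13.924 A, so P_out = 77.835 × 13.924 = 1083.8 W.
All ideal ⇒ P_in = P_out, so I_supply = 1083.8/240 = 4.52 A.

I_supply ≈ 4.52 A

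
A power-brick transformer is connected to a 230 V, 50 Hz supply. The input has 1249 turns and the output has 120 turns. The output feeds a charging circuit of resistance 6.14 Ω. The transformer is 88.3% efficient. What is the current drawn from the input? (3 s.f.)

I_in ≈ 0.392 A

V_out = 230 × 120/1249 = 22.098 V.
I_out = V_out/R = 22.098/6.14 = 3.5990 A.
P_out = V_out I_out = 22.098 × 3.5990 = 79.529 W.
P_in = P_out/η = 79.529/0.883 = 90.067 W.
I_in = P_in/V_in = 90.067/230 = 0.392 A.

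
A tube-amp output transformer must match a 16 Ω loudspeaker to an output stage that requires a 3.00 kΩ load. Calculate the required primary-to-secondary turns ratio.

N_p/N_s ≈ 13.7

Z_p/Z_s = (N_p/N_s)², so N_p/N_s = √(3000/16) = √188 = 13.7.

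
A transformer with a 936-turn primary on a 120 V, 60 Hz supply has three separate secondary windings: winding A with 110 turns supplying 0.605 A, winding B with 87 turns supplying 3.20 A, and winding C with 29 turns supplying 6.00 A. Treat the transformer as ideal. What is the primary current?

V_A = 120 × 110/936 = 14.103 V; V_B = 120 × 87/936 = 11.154 V; V_C = 120 × 29/936 = 3.7179 V.
P_out = V_A I_A + V_B I_B + V_C I_C = 14.103×0.605 + 11.154×3.20 + 3.7179×6.00 = 8.5321 + 35.692 + 22.308 = 66.532 W.
Ideal ⇒ P_in = P_out, so I_p = P_out/V_p = 66.532/120 = 0.554 A.

I_p ≈ 0.554 A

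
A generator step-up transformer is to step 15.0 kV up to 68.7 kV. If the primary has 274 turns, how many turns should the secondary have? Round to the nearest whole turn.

N_s/N_p = V_s/V_p, so N_s = 274 × 68700/15000 = 1254.9 ≈ 1255 turns.

N_s = 1255 turns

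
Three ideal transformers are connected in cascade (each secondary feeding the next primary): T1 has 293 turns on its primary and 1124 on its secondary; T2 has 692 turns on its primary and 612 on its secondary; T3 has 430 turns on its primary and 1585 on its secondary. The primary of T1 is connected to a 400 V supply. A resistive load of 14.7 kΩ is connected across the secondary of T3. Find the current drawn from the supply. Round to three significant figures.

After T1: V = 400.00 × 1124/293 = 1534.5 V.
After T2: V = 1534.5 × 612/692 = 1357.1 V.
After T3: V = 1357.1 × 1585/430 = 5002.2 V.
I_load = 5002.2/14700 = 0.34029 A, so P_out = 5002.2 × 0.34029 = 1702.2 W.
All ideal ⇒ P_in = P_out, so I_supply = 1702.2/400 = 4.26 A.

I_supply ≈ 4.26 A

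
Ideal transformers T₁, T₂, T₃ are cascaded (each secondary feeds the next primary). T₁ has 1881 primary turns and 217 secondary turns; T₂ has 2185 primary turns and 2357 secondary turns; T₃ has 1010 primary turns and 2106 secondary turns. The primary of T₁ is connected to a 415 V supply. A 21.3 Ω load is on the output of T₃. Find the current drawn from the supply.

I_supply ≈ 1.31 A

After T₁: V = 415.00 × 217/1881 = 47.876 V.
After T₂: V = 47.876 × 2357/2185 = 51.645 V.
After T₃: V = 51.645 × 2106/1010 = 107.69 V.
I_load = 107.69/21.3 = 5.0557 A, so P_out = 107.69 × 5.0557 = 544.44 W.
All ideal ⇒ P_in = P_out, so I_supply = 544.44/415 = 1.31 A.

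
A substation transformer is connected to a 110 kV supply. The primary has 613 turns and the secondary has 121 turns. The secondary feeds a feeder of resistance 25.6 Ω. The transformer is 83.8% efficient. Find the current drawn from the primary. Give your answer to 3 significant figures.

V_s = 110000 × 121/613 = 21713 V.
I_s = V_s/R = 21713/25.6 = 848.16 A.
P_out = V_s I_s = 21713 × 848.16 = 1.8416×10^7 W.
P_in = P_out/η = 1.8416×10^7/0.838 = 2.1976×10^7 W.
I_p = P_in/V_p = 2.1976×10^7/110000 = 200 A.

I_p ≈ 200 A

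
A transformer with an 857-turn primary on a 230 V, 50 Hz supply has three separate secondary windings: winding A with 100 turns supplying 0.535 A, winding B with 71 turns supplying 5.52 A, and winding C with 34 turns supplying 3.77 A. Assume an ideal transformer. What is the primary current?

I_p ≈ 0.669 A

V_A = 230 × 100/857 = 26.838 V; V_B = 230 × 71/857 = 19.055 V; V_C = 230 × 34/857 = 9.1249 V.
P_out = V_A I_A + V_B I_B + V_C I_C = 26.838×0.535 + 19.055×5.52 + 9.1249×3.77 = 14.358 + 105.18 + 34.401 = 153.94 W.
Ideal ⇒ P_in = P_out, so I_p = P_out/V_p = 153.94/230 = 0.669 A.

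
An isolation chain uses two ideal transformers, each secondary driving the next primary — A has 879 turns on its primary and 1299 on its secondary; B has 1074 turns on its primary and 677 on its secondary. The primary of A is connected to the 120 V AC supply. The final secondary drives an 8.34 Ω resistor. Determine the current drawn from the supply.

I_supply ≈ 12.5 A

Secondary of A: V = 120.00 × 1299/879 = 177.34 V.
Secondary of B: V = 177.34 × 677/1074 = 111.79 V.
I_load = 111.79/8.34 = 13.404 A, so P_out = 111.79 × 13.404 = 1498.3 W.
All ideal ⇒ P_in = P_out, so I_supply = 1498.3/120 = 12.5 A.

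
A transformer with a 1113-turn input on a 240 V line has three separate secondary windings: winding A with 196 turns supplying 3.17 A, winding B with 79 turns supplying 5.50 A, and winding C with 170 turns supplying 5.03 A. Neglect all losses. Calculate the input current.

V_A = 240 × 196/1113 = 42.264 V; V_B = 240 × 79/1113 = 17.035 V; V_C = 240 × 170/1113 = 36.658 V.
P_out = V_A I_A + V_B I_B + V_C I_C = 42.264×3.17 + 17.035×5.50 + 36.658×5.03 = 133.98 + 93.693 + 184.39 = 412.06 W.
Ideal ⇒ P_in = P_out, so I_in = P_out/V_in = 412.06/240 = 1.72 A.

I_in ≈ 1.72 A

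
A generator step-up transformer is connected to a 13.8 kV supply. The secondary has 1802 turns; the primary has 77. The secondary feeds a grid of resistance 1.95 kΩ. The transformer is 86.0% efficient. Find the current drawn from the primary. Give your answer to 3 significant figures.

V_s = 13800 × 1802/77 = 322960 V.
I_s = V_s/R = 322960/1950 = 165.62 A.
P_out = V_s I_s = 322960 × 165.62 = 5.3487×10^7 W.
P_in = P_out/η = 5.3487×10^7/0.860 = 6.2195×10^7 W.
I_p = P_in/V_p = 6.2195×10^7/13800 = 4510 A.

I_p ≈ 4510 A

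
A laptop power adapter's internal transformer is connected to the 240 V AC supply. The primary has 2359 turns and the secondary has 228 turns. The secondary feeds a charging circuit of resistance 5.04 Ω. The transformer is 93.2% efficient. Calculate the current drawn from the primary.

V_s = 240 × 228/2359 = 23.196 V.
I_s = V_s/R = 23.196/5.04 = 4.6024 A.
P_out = V_s I_s = 23.196 × 4.6024 = 106.76 W.
P_in = P_out/η = 106.76/0.932 = 114.55 W.
I_p = P_in/V_p = 114.55/240 = 0.477 A.

I_p ≈ 0.477 A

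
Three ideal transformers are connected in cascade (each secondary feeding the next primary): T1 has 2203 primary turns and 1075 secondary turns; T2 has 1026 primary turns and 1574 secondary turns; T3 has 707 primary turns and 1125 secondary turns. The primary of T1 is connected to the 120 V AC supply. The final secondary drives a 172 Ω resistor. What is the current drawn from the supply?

Secondary of T1: V = 120.00 × 1075/2203 = 58.557 V.
Secondary of T2: V = 58.557 × 1574/1026 = 89.832 V.
Secondary of T3: V = 89.832 × 1125/707 = 142.94 V.
I_load = 142.94/172 = 0.83107 A, so P_out = 142.94 × 0.83107 = 118.80 W.
All ideal ⇒ P_in = P_out, so I_supply = 118.80/120 = 0.990 A.

I_supply ≈ 0.990 A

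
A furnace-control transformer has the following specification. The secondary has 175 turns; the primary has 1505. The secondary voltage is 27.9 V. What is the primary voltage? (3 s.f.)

V_p ≈ 240 V

V_p/V_s = N_p/N_s, so V_p = 27.9 × 1505/175 = 240 V.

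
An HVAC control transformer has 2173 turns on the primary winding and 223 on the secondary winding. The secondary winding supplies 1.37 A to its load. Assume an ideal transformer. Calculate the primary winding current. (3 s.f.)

I_p ≈ 0.141 A

For an ideal transformer I_p/I_s = N_s/N_p, so I_p = 1.37 × 223/2173 = 0.141 A.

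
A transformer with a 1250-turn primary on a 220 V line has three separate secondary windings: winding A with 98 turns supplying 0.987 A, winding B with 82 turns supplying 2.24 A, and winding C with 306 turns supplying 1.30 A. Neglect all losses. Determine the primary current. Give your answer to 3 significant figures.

V_A = 220 × 98/1250 = 17.248 V; V_B = 220 × 82/1250 = 14.432 V; V_C = 220 × 306/1250 = 53.856 V.
P_out = V_A I_A + V_B I_B + V_C I_C = 17.248×0.987 + 14.432×2.24 + 53.856×1.30 = 17.024 + 32.328 + 70.013 = 119.36 W.
Ideal ⇒ P_in = P_out, so I_p = P_out/V_p = 119.36/220 = 0.543 A.

I_p ≈ 0.543 A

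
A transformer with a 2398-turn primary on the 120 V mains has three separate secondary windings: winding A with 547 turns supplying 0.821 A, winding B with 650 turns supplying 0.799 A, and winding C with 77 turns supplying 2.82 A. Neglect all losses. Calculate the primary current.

V_A = 120 × 547/2398 = 27.373 V; V_B = 120 × 650/2398 = 32.527 V; V_C = 120 × 77/2398 = 3.8532 V.
P_out = V_A I_A + V_B I_B + V_C I_C = 27.373×0.821 + 32.527×0.799 + 3.8532×2.82 = 22.473 + 25.989 + 10.866 = 59.328 W.
Ideal ⇒ P_in = P_out, so I_p = P_out/V_p = 59.328/120 = 0.494 A.

I_p ≈ 0.494 A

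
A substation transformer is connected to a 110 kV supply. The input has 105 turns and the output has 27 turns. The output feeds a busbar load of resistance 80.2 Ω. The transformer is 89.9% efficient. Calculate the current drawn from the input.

I_in ≈ 101 A

V_out = 110000 × 27/105 = 28286 V.
I_out = V_out/R = 28286/80.2 = 352.69 A.
P_out = V_out I_out = 28286 × 352.69 = 9.9761×10^6 W.
P_in = P_out/η = 9.9761×10^6/0.899 = 1.1097×10^7 W.
I_in = P_in/V_in = 1.1097×10^7/110000 = 101 A.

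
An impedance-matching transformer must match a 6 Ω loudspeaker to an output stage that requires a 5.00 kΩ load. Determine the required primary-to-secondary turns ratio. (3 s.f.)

N_p/N_s ≈ 28.9

Z_p/Z_s = (N_p/N_s)², so N_p/N_s = √(5000/6) = √833 = 28.9.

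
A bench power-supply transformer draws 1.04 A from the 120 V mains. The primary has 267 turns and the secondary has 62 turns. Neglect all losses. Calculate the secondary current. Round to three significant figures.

I_s ≈ 4.48 A

I_s/I_p = N_p/N_s, so I_s = 1.04 × 267/62 = 4.48 A.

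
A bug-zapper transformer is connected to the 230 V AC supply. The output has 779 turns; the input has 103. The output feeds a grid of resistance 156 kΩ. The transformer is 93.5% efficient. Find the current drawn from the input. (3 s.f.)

V_out = 230 × 779/103 = 1739.5 V.
I_out = V_out/R = 1739.5/156000 = 0.011151 A.
P_out = V_out I_out = 1739.5 × 0.011151 = 19.397 W.
P_in = P_out/η = 19.397/0.935 = 20.745 W.
I_in = P_in/V_in = 20.745/230 = 0.0902 A.

I_in ≈ 0.0902 A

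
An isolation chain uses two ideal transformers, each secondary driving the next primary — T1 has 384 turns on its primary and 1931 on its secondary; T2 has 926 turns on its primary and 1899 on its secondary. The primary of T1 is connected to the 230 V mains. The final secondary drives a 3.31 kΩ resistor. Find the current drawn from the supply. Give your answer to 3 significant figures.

I_supply ≈ 7.39 A

Secondary of T1: V = 230.00 × 1931/384 = 1156.6 V.
Secondary of T2: V = 1156.6 × 1899/926 = 2371.9 V.
I_load = 2371.9/3310 = 0.71658 A, so P_out = 2371.9 × 0.71658 = 1699.6 W.
All ideal ⇒ P_in = P_out, so I_supply = 1699.6/230 = 7.39 A.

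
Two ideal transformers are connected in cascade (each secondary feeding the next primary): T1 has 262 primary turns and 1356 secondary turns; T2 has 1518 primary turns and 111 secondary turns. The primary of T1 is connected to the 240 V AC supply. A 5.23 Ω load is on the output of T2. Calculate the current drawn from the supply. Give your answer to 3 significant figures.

I_supply ≈ 6.57 A

Secondary of T1: V = 240.00 × 1356/262 = 1242.1 V.
Secondary of T2: V = 1242.1 × 111/1518 = 90.828 V.
I_load = 90.828/5.23 = 17.367 A, so P_out = 90.828 × 17.367 = 1577.4 W.
All ideal ⇒ P_in = P_out, so I_supply = 1577.4/240 = 6.57 A.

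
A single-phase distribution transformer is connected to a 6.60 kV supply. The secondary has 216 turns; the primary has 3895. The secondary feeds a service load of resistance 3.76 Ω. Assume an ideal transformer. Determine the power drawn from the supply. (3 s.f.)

V_s = V_p × N_s/N_p = 6600 × 216/3895 = 366.01 V.
I_s = V_s/R = 366.01/3.76 = 97.342 A.
I_p = I_s × N_s/N_p = 97.342 × 216/3895 = 5.3982 A.
P = V_p I_p = 6600 × 5.3982 = 35600 W.

P ≈ 35600 W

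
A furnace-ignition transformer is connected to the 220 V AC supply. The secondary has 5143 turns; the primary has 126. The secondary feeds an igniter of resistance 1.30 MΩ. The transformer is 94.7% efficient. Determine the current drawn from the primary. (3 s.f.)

I_p ≈ 0.298 A

V_s = 220 × 5143/126 = 8979.8 V.
I_s = V_s/R = 8979.8/(1.30×10^6) = 0.0069076 A.
P_out = V_s I_s = 8979.8 × 0.0069076 = 62.029 W.
P_in = P_out/η = 62.029/0.947 = 65.500 W.
I_p = P_in/V_p = 65.500/220 = 0.298 A.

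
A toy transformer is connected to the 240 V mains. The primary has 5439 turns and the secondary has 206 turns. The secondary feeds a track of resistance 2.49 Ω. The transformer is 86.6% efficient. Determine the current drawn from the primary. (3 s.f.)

V_s = 240 × 206/5439 = 9.0899 V.
I_s = V_s/R = 9.0899/2.49 = 3.6506 A.
P_out = V_s I_s = 9.0899 × 3.6506 = 33.183 W.
P_in = P_out/η = 33.183/0.866 = 38.318 W.
I_p = P_in/V_p = 38.318/240 = 0.160 A.

I_p ≈ 0.160 A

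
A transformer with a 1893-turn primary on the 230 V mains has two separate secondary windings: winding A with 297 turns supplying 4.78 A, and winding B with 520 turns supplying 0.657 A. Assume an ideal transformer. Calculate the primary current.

V_A = 230 × 297/1893 = 36.086 V; V_B = 230 × 520/1893 = 63.180 V.
P_out = V_A I_A + V_B I_B = 36.086×4.78 + 63.180×0.657 = 172.49 + 41.509 = 214.00 W.
Ideal ⇒ P_in = P_out, so I_p = P_out/V_p = 214.00/230 = 0.930 A.

I_p ≈ 0.930 A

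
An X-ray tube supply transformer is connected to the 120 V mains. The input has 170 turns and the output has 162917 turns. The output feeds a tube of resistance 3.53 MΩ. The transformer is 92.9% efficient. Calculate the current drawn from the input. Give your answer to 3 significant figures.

I_in ≈ 33.6 A

V_out = 120 × 162917/170 = 115000 V.
I_out = V_out/R = 115000/(3.53×10^6) = 0.032578 A.
P_out = V_out I_out = 115000 × 0.032578 = 3746.5 W.
P_in = P_out/η = 3746.5/0.929 = 4032.8 W.
I_in = P_in/V_in = 4032.8/120 = 33.6 A.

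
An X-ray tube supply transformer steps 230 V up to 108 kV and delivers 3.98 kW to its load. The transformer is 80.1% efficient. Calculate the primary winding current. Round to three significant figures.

P_in = P_out/η = 3980/0.801 = 4968.8 W.
I_p = P_in/V_p = 4968.8/230 = 21.6 A.

I_p ≈ 21.6 A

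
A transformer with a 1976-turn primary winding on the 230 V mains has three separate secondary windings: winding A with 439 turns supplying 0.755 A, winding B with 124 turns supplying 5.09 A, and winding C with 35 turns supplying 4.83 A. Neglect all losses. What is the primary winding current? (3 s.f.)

I_p ≈ 0.573 A

V_A = 230 × 439/1976 = 51.098 V; V_B = 230 × 124/1976 = 14.433 V; V_C = 230 × 35/1976 = 4.0739 V.
P_out = V_A I_A + V_B I_B + V_C I_C = 51.098×0.755 + 14.433×5.09 + 4.0739×4.83 = 38.579 + 73.465 + 19.677 = 131.72 W.
Ideal ⇒ P_in = P_out, so I_p = P_out/V_p = 131.72/230 = 0.573 A.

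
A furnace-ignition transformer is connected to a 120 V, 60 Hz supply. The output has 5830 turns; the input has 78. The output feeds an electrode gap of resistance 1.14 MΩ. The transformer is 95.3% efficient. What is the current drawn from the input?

I_in ≈ 0.617 A

V_out = 120 × 5830/78 = 8969.2 V.
I_out = V_out/R = 8969.2/(1.14×10^6) = 0.0078677 A.
P_out = V_out I_out = 8969.2 × 0.0078677 = 70.568 W.
P_in = P_out/η = 70.568/0.953 = 74.048 W.
I_in = P_in/V_in = 74.048/120 = 0.617 A.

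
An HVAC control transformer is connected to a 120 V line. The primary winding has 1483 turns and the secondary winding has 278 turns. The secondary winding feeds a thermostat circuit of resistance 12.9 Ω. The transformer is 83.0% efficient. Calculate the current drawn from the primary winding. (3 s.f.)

V_s = 120 × 278/1483 = 22.495 V.
I_s = V_s/R = 22.495/12.9 = 1.7438 A.
P_out = V_s I_s = 22.495 × 1.7438 = 39.227 W.
P_in = P_out/η = 39.227/0.830 = 47.261 W.
I_p = P_in/V_p = 47.261/120 = 0.394 A.

I_p ≈ 0.394 A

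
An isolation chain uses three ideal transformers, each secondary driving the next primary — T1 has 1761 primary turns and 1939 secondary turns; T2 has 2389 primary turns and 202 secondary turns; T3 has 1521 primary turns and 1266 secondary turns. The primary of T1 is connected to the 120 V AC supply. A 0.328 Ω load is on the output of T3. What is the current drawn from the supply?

I_supply ≈ 2.20 A

Secondary of T1: V = 120.00 × 1939/1761 = 132.13 V.
Secondary of T2: V = 132.13 × 202/2389 = 11.172 V.
Secondary of T3: V = 11.172 × 1266/1521 = 9.2991 V.
I_load = 9.2991/0.328 = 28.351 A, so P_out = 9.2991 × 28.351 = 263.64 W.
All ideal ⇒ P_in = P_out, so I_supply = 263.64/120 = 2.20 A.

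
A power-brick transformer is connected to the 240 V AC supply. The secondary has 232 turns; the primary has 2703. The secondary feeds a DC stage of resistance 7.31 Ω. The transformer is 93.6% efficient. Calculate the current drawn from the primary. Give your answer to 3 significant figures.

V_s = 240 × 232/2703 = 20.599 V.
I_s = V_s/R = 20.599/7.31 = 2.8180 A.
P_out = V_s I_s = 20.599 × 2.8180 = 58.048 W.
P_in = P_out/η = 58.048/0.936 = 62.017 W.
I_p = P_in/V_p = 62.017/240 = 0.258 A.

I_p ≈ 0.258 A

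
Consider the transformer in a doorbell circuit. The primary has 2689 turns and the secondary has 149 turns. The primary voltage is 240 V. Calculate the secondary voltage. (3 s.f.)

V_s ≈ 13.3 V

V_s/V_p = N_s/N_p, so V_s = 240 × 149/2689 = 13.3 V.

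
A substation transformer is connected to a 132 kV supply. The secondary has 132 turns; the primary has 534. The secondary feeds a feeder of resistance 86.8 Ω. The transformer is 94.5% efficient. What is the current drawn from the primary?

V_s = 132000 × 132/534 = 32629 V.
I_s = V_s/R = 32629/86.8 = 375.91 A.
P_out = V_s I_s = 32629 × 375.91 = 1.2266×10^7 W.
P_in = P_out/η = 1.2266×10^7/0.945 = 1.2980×10^7 W.
I_p = P_in/V_p = 1.2980×10^7/132000 = 98.3 A.

I_p ≈ 98.3 A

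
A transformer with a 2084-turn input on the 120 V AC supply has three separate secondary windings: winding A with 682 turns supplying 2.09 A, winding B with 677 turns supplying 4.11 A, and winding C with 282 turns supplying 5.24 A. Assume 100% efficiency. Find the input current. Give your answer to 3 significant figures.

V_A = 120 × 682/2084 = 39.271 V; V_B = 120 × 677/2084 = 38.983 V; V_C = 120 × 282/2084 = 16.238 V.
P_out = V_A I_A + V_B I_B + V_C I_C = 39.271×2.09 + 38.983×4.11 + 16.238×5.24 = 82.076 + 160.22 + 85.087 = 327.38 W.
Ideal ⇒ P_in = P_out, so I_in = P_out/V_in = 327.38/120 = 2.73 A.

I_in ≈ 2.73 A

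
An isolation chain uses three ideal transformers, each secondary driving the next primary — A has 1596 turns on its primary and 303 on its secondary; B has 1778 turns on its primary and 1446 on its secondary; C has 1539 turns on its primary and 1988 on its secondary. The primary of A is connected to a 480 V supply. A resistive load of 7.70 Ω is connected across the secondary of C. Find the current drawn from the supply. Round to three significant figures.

Secondary of A: V = 480.00 × 303/1596 = 91.128 V.
Secondary of B: V = 91.128 × 1446/1778 = 74.112 V.
Secondary of C: V = 74.112 × 1988/1539 = 95.734 V.
I_load = 95.734/7.70 = 12.433 A, so P_out = 95.734 × 12.433 = 1190.3 W.
All ideal ⇒ P_in = P_out, so I_supply = 1190.3/480 = 2.48 A.

I_supply ≈ 2.48 A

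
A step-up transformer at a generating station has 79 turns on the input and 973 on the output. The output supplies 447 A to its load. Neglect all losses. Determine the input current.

For an ideal transformer I_in/I_out = N_out/N_in, so I_in = 447 × 973/79 = 5510 A.

I_in ≈ 5510 A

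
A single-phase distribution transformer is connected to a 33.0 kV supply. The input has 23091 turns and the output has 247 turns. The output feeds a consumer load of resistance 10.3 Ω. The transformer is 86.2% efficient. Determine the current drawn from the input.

V_out = 33000 × 247/23091 = 352.99 V.
I_out = V_out/R = 352.99/10.3 = 34.271 A.
P_out = V_out I_out = 352.99 × 34.271 = 12098 W.
P_in = P_out/η = 12098/0.862 = 14034 W.
I_in = P_in/V_in = 14034/33000 = 0.425 A.

I_in ≈ 0.425 A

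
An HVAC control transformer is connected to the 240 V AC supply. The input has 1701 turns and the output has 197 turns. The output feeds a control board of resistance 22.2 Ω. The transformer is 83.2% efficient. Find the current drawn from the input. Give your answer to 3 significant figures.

V_out = 240 × 197/1701 = 27.795 V.
I_out = V_out/R = 27.795/22.2 = 1.2520 A.
P_out = V_out I_out = 27.795 × 1.2520 = 34.801 W.
P_in = P_out/η = 34.801/0.832 = 41.828 W.
I_in = P_in/V_in = 41.828/240 = 0.174 A.

I_in ≈ 0.174 A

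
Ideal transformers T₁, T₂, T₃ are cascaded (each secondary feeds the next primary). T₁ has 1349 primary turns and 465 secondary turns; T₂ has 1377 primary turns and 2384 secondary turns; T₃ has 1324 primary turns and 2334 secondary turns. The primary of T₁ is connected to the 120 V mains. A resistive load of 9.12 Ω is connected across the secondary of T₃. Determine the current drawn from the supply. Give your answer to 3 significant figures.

After T₁: V = 120.00 × 465/1349 = 41.364 V.
After T₂: V = 41.364 × 2384/1377 = 71.613 V.
After T₃: V = 71.613 × 2334/1324 = 126.24 V.
I_load = 126.24/9.12 = 13.842 A, so P_out = 126.24 × 13.842 = 1747.5 W.
All ideal ⇒ P_in = P_out, so I_supply = 1747.5/120 = 14.6 A.

I_supply ≈ 14.6 A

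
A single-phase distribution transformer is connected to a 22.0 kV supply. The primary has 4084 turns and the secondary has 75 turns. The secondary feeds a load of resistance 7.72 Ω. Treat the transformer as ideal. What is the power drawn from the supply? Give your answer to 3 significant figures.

P ≈ 21100 W

V_s = V_p × N_s/N_p = 22000 × 75/4084 = 404.02 V.
I_s = V_s/R = 404.02/7.72 = 52.334 A.
I_p = I_s × N_s/N_p = 52.334 × 75/4084 = 0.96107 A.
P = V_p I_p = 22000 × 0.96107 = 21100 W.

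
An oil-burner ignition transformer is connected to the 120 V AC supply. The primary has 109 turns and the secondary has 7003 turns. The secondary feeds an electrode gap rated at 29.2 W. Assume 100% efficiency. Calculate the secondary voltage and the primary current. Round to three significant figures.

V_s ≈ 7710 V, I_p ≈ 0.243 A

V_s = V_p × N_s/N_p = 120 × 7003/109 = 7709.7 V.
I_s = P/V_s = 29.2/7709.7 = 0.0037874 A.
I_p = I_s × N_s/N_p = 0.0037874 × 7003/109 = 0.243 A.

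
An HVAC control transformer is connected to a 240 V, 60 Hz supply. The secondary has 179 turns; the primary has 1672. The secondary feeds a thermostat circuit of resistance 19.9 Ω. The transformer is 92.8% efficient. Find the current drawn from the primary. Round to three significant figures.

I_p ≈ 0.149 A

V_s = 240 × 179/1672 = 25.694 V.
I_s = V_s/R = 25.694/19.9 = 1.2911 A.
P_out = V_s I_s = 25.694 × 1.2911 = 33.174 W.
P_in = P_out/η = 33.174/0.928 = 35.748 W.
I_p = P_in/V_p = 35.748/240 = 0.149 A.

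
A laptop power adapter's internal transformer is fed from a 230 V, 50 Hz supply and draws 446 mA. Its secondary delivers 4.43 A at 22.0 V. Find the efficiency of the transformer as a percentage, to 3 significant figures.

η ≈ 95.0%

P_in = 230 × 0.446 = 102.580 W.
P_out = 22.0 × 4.43 = 97.4600 W.
η = P_out/P_in = 97.4600/102.580 = 0.950.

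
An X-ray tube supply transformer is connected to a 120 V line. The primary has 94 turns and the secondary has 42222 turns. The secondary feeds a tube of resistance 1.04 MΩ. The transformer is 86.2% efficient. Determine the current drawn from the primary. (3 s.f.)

V_s = 120 × 42222/94 = 53900 V.
I_s = V_s/R = 53900/(1.04×10^6) = 0.051827 A.
P_out = V_s I_s = 53900 × 0.051827 = 2793.5 W.
P_in = P_out/η = 2793.5/0.862 = 3240.7 W.
I_p = P_in/V_p = 3240.7/120 = 27.0 A.

I_p ≈ 27.0 A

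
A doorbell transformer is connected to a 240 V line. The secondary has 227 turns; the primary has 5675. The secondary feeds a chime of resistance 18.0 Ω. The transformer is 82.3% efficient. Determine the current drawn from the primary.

V_s = 240 × 227/5675 = 9.6000 V.
I_s = V_s/R = 9.6000/18.0 = 0.53333 A.
P_out = V_s I_s = 9.6000 × 0.53333 = 5.1200 W.
P_in = P_out/η = 5.1200/0.823 = 6.2211 W.
I_p = P_in/V_p = 6.2211/240 = 0.0259 A.

I_p ≈ 0.0259 A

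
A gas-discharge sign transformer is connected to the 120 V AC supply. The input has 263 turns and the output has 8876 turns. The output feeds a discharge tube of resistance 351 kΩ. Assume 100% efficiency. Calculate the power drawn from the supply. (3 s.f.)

V_out = V_in × N_out/N_in = 120 × 8876/263 = 4049.9 V.
I_out = V_out/R = 4049.9/351000 = 0.011538 A.
I_in = I_out × N_out/N_in = 0.011538 × 8876/263 = 0.38940 A.
P = V_in I_in = 120 × 0.38940 = 46.7 W.

P ≈ 46.7 W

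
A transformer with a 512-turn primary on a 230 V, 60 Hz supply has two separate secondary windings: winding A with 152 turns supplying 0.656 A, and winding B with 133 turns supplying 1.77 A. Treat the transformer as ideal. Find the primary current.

I_p ≈ 0.655 A

V_A = 230 × 152/512 = 68.281 V; V_B = 230 × 133/512 = 59.746 V.
P_out = V_A I_A + V_B I_B = 68.281×0.656 + 59.746×1.77 = 44.793 + 105.75 = 150.54 W.
Ideal ⇒ P_in = P_out, so I_p = P_out/V_p = 150.54/230 = 0.655 A.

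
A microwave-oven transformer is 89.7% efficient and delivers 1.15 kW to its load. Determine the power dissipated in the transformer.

P_in = P_out/η = 1150/0.897 = 1282.05 W.
P_loss = P_in − P_out = 1282.05 − 1150 = 132 W.

P_loss ≈ 132 W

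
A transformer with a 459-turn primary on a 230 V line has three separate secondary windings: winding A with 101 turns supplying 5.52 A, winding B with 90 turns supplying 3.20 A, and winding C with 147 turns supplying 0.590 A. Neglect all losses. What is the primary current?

I_p ≈ 2.03 A

V_A = 230 × 101/459 = 50.610 V; V_B = 230 × 90/459 = 45.098 V; V_C = 230 × 147/459 = 73.660 V.
P_out = V_A I_A + V_B I_B + V_C I_C = 50.610×5.52 + 45.098×3.20 + 73.660×0.590 = 279.37 + 144.31 + 43.459 = 467.14 W.
Ideal ⇒ P_in = P_out, so I_p = P_out/V_p = 467.14/230 = 2.03 A.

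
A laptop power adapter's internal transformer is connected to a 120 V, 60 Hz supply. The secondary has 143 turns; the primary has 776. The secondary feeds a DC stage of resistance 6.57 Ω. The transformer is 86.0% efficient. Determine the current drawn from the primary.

V_s = 120 × 143/776 = 22.113 V.
I_s = V_s/R = 22.113/6.57 = 3.3658 A.
P_out = V_s I_s = 22.113 × 3.3658 = 74.430 W.
P_in = P_out/η = 74.430/0.860 = 86.546 W.
I_p = P_in/V_p = 86.546/120 = 0.721 A.

I_p ≈ 0.721 A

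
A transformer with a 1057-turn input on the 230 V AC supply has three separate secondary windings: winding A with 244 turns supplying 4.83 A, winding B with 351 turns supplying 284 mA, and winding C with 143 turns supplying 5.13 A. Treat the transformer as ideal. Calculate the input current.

V_A = 230 × 244/1057 = 53.094 V; V_B = 230 × 351/1057 = 76.377 V; V_C = 230 × 143/1057 = 31.116 V.
P_out = V_A I_A + V_B I_B + V_C I_C = 53.094×4.83 + 76.377×0.284 + 31.116×5.13 = 256.44 + 21.691 + 159.63 = 437.76 W.
Ideal ⇒ P_in = P_out, so I_in = P_out/V_in = 437.76/230 = 1.90 A.

I_in ≈ 1.90 A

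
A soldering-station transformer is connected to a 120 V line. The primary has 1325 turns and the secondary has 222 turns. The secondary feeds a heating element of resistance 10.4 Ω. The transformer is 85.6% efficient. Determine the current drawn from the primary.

V_s = 120 × 222/1325 = 20.106 V.
I_s = V_s/R = 20.106/10.4 = 1.9332 A.
P_out = V_s I_s = 20.106 × 1.9332 = 38.869 W.
P_in = P_out/η = 38.869/0.856 = 45.408 W.
I_p = P_in/V_p = 45.408/120 = 0.378 A.

I_p ≈ 0.378 A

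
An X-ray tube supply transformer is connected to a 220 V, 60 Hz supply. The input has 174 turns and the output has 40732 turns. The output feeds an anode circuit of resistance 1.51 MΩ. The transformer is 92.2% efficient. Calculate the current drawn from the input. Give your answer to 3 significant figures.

I_in ≈ 8.66 A

V_out = 220 × 40732/174 = 51500 V.
I_out = V_out/R = 51500/(1.51×10^6) = 0.034106 A.
P_out = V_out I_out = 51500 × 0.034106 = 1756.5 W.
P_in = P_out/η = 1756.5/0.922 = 1905.1 W.
I_in = P_in/V_in = 1905.1/220 = 8.66 A.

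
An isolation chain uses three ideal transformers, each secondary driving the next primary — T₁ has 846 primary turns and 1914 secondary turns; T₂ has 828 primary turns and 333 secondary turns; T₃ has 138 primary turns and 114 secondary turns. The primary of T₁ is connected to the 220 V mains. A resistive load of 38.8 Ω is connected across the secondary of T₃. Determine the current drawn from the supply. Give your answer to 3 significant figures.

I_supply ≈ 3.20 A

Secondary of T₁: V = 220.00 × 1914/846 = 497.73 V.
Secondary of T₂: V = 497.73 × 333/828 = 200.17 V.
Secondary of T₃: V = 200.17 × 114/138 = 165.36 V.
I_load = 165.36/38.8 = 4.2619 A, so P_out = 165.36 × 4.2619 = 704.75 W.
All ideal ⇒ P_in = P_out, so I_supply = 704.75/220 = 3.20 A.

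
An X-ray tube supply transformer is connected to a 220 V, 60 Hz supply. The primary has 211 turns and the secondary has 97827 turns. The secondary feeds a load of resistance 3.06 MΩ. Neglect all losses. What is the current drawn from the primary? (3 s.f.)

V_s = V_p × N_s/N_p = 220 × 97827/211 = 102000 V.
I_s = V_s/R = 102000/(3.06×10^6) = 0.033333 A.
For an ideal transformer I_p N_p = I_s N_s, so I_p = 0.033333 × 97827/211 = 15.5 A.

I_p ≈ 15.5 A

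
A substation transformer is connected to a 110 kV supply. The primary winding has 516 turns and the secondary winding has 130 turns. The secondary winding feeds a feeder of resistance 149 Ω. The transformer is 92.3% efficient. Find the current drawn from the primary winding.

V_s = 110000 × 130/516 = 27713 V.
I_s = V_s/R = 27713/149 = 185.99 A.
P_out = V_s I_s = 27713 × 185.99 = 5.1545×10^6 W.
P_in = P_out/η = 5.1545×10^6/0.923 = 5.5845×10^6 W.
I_p = P_in/V_p = 5.5845×10^6/110000 = 50.8 A.

I_p ≈ 50.8 A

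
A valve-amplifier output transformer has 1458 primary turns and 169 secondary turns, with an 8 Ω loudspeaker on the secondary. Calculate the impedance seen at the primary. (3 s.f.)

Z_p = (N_p/N_s)² × Z_s = (1458/169)² × 8 = 595 Ω.

Z_p ≈ 595 Ω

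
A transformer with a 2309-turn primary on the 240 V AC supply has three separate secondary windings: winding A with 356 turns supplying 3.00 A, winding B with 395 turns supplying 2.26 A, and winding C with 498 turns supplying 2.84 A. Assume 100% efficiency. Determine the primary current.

V_A = 240 × 356/2309 = 37.003 V; V_B = 240 × 395/2309 = 41.057 V; V_C = 240 × 498/2309 = 51.763 V.
P_out = V_A I_A + V_B I_B + V_C I_C = 37.003×3.00 + 41.057×2.26 + 51.763×2.84 = 111.01 + 92.788 + 147.01 = 350.80 W.
Ideal ⇒ P_in = P_out, so I_p = P_out/V_p = 350.80/240 = 1.46 A.

I_p ≈ 1.46 A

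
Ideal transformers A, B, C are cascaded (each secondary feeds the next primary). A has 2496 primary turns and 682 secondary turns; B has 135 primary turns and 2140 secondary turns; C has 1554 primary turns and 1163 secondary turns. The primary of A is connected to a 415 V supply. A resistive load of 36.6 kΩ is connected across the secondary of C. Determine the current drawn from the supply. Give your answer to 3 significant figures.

I_supply ≈ 0.119 A

Secondary of A: V = 415.00 × 682/2496 = 113.39 V.
Secondary of B: V = 113.39 × 2140/135 = 1797.5 V.
Secondary of C: V = 1797.5 × 1163/1554 = 1345.2 V.
I_load = 1345.2/36600 = 0.036755 A, so P_out = 1345.2 × 0.036755 = 49.444 W.
All ideal ⇒ P_in = P_out, so I_supply = 49.444/415 = 0.119 A.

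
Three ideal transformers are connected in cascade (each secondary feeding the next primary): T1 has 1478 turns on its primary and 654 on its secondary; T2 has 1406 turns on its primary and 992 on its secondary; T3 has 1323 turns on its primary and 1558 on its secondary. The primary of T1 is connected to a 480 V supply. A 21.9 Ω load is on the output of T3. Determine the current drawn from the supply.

After T1: V = 480.00 × 654/1478 = 212.40 V.
After T2: V = 212.40 × 992/1406 = 149.85 V.
After T3: V = 149.85 × 1558/1323 = 176.47 V.
I_load = 176.47/21.9 = 8.0581 A, so P_out = 176.47 × 8.0581 = 1422.0 W.
All ideal ⇒ P_in = P_out, so I_supply = 1422.0/480 = 2.96 A.

I_supply ≈ 2.96 A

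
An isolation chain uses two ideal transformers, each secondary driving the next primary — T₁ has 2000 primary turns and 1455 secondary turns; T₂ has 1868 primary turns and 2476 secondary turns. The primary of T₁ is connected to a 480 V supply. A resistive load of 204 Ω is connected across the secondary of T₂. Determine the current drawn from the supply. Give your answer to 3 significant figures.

I_supply ≈ 2.19 A

Secondary of T₁: V = 480.00 × 1455/2000 = 349.20 V.
Secondary of T₂: V = 349.20 × 2476/1868 = 462.86 V.
I_load = 462.86/204 = 2.2689 A, so P_out = 462.86 × 2.2689 = 1050.2 W.
All ideal ⇒ P_in = P_out, so I_supply = 1050.2/480 = 2.19 A.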